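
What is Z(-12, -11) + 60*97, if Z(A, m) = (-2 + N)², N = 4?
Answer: 5824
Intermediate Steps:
Z(A, m) = 4 (Z(A, m) = (-2 + 4)² = 2² = 4)
Z(-12, -11) + 60*97 = 4 + 60*97 = 4 + 5820 = 5824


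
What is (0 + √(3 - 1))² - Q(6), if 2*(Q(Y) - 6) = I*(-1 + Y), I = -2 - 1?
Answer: 7/2 ≈ 3.5000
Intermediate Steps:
I = -3
Q(Y) = 15/2 - 3*Y/2 (Q(Y) = 6 + (-3*(-1 + Y))/2 = 6 + (3 - 3*Y)/2 = 6 + (3/2 - 3*Y/2) = 15/2 - 3*Y/2)
(0 + √(3 - 1))² - Q(6) = (0 + √(3 - 1))² - (15/2 - 3/2*6) = (0 + √2)² - (15/2 - 9) = (√2)² - 1*(-3/2) = 2 + 3/2 = 7/2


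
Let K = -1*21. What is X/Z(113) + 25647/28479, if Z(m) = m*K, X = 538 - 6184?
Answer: 24628085/7508963 ≈ 3.2798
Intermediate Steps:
X = -5646
K = -21
Z(m) = -21*m (Z(m) = m*(-21) = -21*m)
X/Z(113) + 25647/28479 = -5646/((-21*113)) + 25647/28479 = -5646/(-2373) + 25647*(1/28479) = -5646*(-1/2373) + 8549/9493 = 1882/791 + 8549/9493 = 24628085/7508963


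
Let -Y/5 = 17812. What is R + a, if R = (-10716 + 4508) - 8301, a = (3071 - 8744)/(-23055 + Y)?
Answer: -1626670862/112115 ≈ -14509.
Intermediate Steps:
Y = -89060 (Y = -5*17812 = -89060)
a = 5673/112115 (a = (3071 - 8744)/(-23055 - 89060) = -5673/(-112115) = -5673*(-1/112115) = 5673/112115 ≈ 0.050600)
R = -14509 (R = -6208 - 8301 = -14509)
R + a = -14509 + 5673/112115 = -1626670862/112115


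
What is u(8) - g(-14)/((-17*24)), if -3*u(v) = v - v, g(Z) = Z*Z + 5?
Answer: 67/136 ≈ 0.49265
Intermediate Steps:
g(Z) = 5 + Z² (g(Z) = Z² + 5 = 5 + Z²)
u(v) = 0 (u(v) = -(v - v)/3 = -⅓*0 = 0)
u(8) - g(-14)/((-17*24)) = 0 - (5 + (-14)²)/((-17*24)) = 0 - (5 + 196)/(-408) = 0 - 201*(-1)/408 = 0 - 1*(-67/136) = 0 + 67/136 = 67/136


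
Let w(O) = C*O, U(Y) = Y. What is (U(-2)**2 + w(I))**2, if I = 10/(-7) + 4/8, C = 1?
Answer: 1849/196 ≈ 9.4337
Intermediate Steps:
I = -13/14 (I = 10*(-1/7) + 4*(1/8) = -10/7 + 1/2 = -13/14 ≈ -0.92857)
w(O) = O (w(O) = 1*O = O)
(U(-2)**2 + w(I))**2 = ((-2)**2 - 13/14)**2 = (4 - 13/14)**2 = (43/14)**2 = 1849/196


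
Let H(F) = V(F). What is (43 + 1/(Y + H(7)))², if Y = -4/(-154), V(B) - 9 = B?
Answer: 2823753321/1522756 ≈ 1854.4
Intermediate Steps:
V(B) = 9 + B
Y = 2/77 (Y = -4*(-1/154) = 2/77 ≈ 0.025974)
H(F) = 9 + F
(43 + 1/(Y + H(7)))² = (43 + 1/(2/77 + (9 + 7)))² = (43 + 1/(2/77 + 16))² = (43 + 1/(1234/77))² = (43 + 77/1234)² = (53139/1234)² = 2823753321/1522756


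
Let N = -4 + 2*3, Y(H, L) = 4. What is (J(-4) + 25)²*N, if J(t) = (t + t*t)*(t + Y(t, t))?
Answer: 1250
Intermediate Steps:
N = 2 (N = -4 + 6 = 2)
J(t) = (4 + t)*(t + t²) (J(t) = (t + t*t)*(t + 4) = (t + t²)*(4 + t) = (4 + t)*(t + t²))
(J(-4) + 25)²*N = (-4*(4 + (-4)² + 5*(-4)) + 25)²*2 = (-4*(4 + 16 - 20) + 25)²*2 = (-4*0 + 25)²*2 = (0 + 25)²*2 = 25²*2 = 625*2 = 1250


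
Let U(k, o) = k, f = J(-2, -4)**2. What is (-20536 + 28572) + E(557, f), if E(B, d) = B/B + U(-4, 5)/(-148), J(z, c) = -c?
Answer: 297370/37 ≈ 8037.0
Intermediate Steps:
f = 16 (f = (-1*(-4))**2 = 4**2 = 16)
E(B, d) = 38/37 (E(B, d) = B/B - 4/(-148) = 1 - 4*(-1/148) = 1 + 1/37 = 38/37)
(-20536 + 28572) + E(557, f) = (-20536 + 28572) + 38/37 = 8036 + 38/37 = 297370/37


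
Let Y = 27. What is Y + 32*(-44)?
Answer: -1381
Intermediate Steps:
Y + 32*(-44) = 27 + 32*(-44) = 27 - 1408 = -1381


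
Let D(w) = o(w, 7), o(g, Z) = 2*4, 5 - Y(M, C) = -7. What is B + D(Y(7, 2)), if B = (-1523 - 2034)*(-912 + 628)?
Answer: 1010196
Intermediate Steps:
B = 1010188 (B = -3557*(-284) = 1010188)
Y(M, C) = 12 (Y(M, C) = 5 - 1*(-7) = 5 + 7 = 12)
o(g, Z) = 8
D(w) = 8
B + D(Y(7, 2)) = 1010188 + 8 = 1010196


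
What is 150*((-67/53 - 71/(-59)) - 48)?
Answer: -22542900/3127 ≈ -7209.1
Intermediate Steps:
150*((-67/53 - 71/(-59)) - 48) = 150*((-67*1/53 - 71*(-1/59)) - 48) = 150*((-67/53 + 71/59) - 48) = 150*(-190/3127 - 48) = 150*(-150286/3127) = -22542900/3127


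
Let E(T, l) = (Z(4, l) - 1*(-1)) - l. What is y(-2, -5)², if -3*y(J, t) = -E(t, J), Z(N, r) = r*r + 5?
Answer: 16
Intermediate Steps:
Z(N, r) = 5 + r² (Z(N, r) = r² + 5 = 5 + r²)
E(T, l) = 6 + l² - l (E(T, l) = ((5 + l²) - 1*(-1)) - l = ((5 + l²) + 1) - l = (6 + l²) - l = 6 + l² - l)
y(J, t) = 2 - J/3 + J²/3 (y(J, t) = -(-1)*(6 + J² - J)/3 = -(-6 + J - J²)/3 = 2 - J/3 + J²/3)
y(-2, -5)² = (2 - ⅓*(-2) + (⅓)*(-2)²)² = (2 + ⅔ + (⅓)*4)² = (2 + ⅔ + 4/3)² = 4² = 16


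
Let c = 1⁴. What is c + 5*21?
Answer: 106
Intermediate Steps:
c = 1
c + 5*21 = 1 + 5*21 = 1 + 105 = 106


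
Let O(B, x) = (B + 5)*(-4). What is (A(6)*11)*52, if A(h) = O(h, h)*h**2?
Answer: -906048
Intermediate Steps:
O(B, x) = -20 - 4*B (O(B, x) = (5 + B)*(-4) = -20 - 4*B)
A(h) = h**2*(-20 - 4*h) (A(h) = (-20 - 4*h)*h**2 = h**2*(-20 - 4*h))
(A(6)*11)*52 = ((4*6**2*(-5 - 1*6))*11)*52 = ((4*36*(-5 - 6))*11)*52 = ((4*36*(-11))*11)*52 = -1584*11*52 = -17424*52 = -906048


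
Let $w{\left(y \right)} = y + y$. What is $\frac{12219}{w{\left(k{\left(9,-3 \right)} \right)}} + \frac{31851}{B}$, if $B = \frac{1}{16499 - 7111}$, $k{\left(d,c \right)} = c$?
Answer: $\frac{598030303}{2} \approx 2.9902 \cdot 10^{8}$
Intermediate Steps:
$w{\left(y \right)} = 2 y$
$B = \frac{1}{9388}$ ($B = \frac{1}{16499 + \left(-12503 + 5392\right)} = \frac{1}{16499 - 7111} = \frac{1}{9388} \approx 0.00010652$)
$\frac{12219}{w{\left(k{\left(9,-3 \right)} \right)}} + \frac{31851}{B} = \frac{12219}{2 \left(-3\right)} + 31851 \frac{1}{\frac{1}{9388}} = \frac{12219}{-6} + 31851 \cdot 9388 = 12219 \left(- \frac{1}{6}\right) + 299017188 = - \frac{4073}{2} + 299017188 = \frac{598030303}{2}$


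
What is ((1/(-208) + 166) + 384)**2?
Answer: 13087131201/43264 ≈ 3.0249e+5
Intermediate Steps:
((1/(-208) + 166) + 384)**2 = ((-1/208 + 166) + 384)**2 = (34527/208 + 384)**2 = (114399/208)**2 = 13087131201/43264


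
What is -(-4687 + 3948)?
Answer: 739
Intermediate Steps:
-(-4687 + 3948) = -1*(-739) = 739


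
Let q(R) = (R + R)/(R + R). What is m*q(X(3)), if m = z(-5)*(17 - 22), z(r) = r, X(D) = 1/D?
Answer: 25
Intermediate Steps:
q(R) = 1 (q(R) = (2*R)/((2*R)) = (2*R)*(1/(2*R)) = 1)
m = 25 (m = -5*(17 - 22) = -5*(-5) = 25)
m*q(X(3)) = 25*1 = 25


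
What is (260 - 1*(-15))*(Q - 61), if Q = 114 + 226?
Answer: 76725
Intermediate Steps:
Q = 340
(260 - 1*(-15))*(Q - 61) = (260 - 1*(-15))*(340 - 61) = (260 + 15)*279 = 275*279 = 76725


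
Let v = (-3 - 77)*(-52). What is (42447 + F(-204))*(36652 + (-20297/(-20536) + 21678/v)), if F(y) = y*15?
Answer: 7709269644720711/5339360 ≈ 1.4439e+9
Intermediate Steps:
v = 4160 (v = -80*(-52) = 4160)
F(y) = 15*y
(42447 + F(-204))*(36652 + (-20297/(-20536) + 21678/v)) = (42447 + 15*(-204))*(36652 + (-20297/(-20536) + 21678/4160)) = (42447 - 3060)*(36652 + (-20297*(-1/20536) + 21678*(1/4160))) = 39387*(36652 + (20297/20536 + 10839/2080)) = 39387*(36652 + 33100933/5339360) = 39387*(195731323653/5339360) = 7709269644720711/5339360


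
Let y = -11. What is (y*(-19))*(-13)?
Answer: -2717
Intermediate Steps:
(y*(-19))*(-13) = -11*(-19)*(-13) = 209*(-13) = -2717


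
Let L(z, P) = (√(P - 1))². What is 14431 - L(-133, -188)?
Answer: 14620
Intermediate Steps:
L(z, P) = -1 + P (L(z, P) = (√(-1 + P))² = -1 + P)
14431 - L(-133, -188) = 14431 - (-1 - 188) = 14431 - 1*(-189) = 14431 + 189 = 14620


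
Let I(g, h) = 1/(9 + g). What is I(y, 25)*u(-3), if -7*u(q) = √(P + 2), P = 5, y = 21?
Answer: -√7/210 ≈ -0.012599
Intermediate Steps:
u(q) = -√7/7 (u(q) = -√(5 + 2)/7 = -√7/7)
I(y, 25)*u(-3) = (-√7/7)/(9 + 21) = (-√7/7)/30 = -√7/210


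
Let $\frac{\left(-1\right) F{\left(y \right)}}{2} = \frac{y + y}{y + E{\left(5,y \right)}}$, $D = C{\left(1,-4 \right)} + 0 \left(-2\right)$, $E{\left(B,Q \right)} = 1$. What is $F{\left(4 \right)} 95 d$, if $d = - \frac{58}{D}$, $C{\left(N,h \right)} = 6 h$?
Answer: $- \frac{2204}{3} \approx -734.67$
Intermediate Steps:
$D = -24$ ($D = 6 \left(-4\right) + 0 \left(-2\right) = -24 + 0 = -24$)
$F{\left(y \right)} = - \frac{4 y}{1 + y}$ ($F{\left(y \right)} = - 2 \frac{y + y}{y + 1} = - 2 \frac{2 y}{1 + y} = - \frac{4 y}{1 + y}$)
$d = \frac{29}{12}$ ($d = - \frac{58}{-24} = \left(-58\right) \left(- \frac{1}{24}\right) = \frac{29}{12} \approx 2.4167$)
$F{\left(4 \right)} 95 d = \left(-4\right) 4 \frac{1}{1 + 4} \cdot 95 \cdot \frac{29}{12} = \left(-4\right) 4 \cdot \frac{1}{5} \cdot 95 \cdot \frac{29}{12} = \left(- \frac{16}{5}\right) 95 \cdot \frac{29}{12} = \left(-304\right) \frac{29}{12} = - \frac{2204}{3}$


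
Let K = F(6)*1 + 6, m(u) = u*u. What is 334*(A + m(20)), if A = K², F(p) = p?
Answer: 181696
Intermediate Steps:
m(u) = u²
K = 12 (K = 6*1 + 6 = 6 + 6 = 12)
A = 144 (A = 12² = 144)
334*(A + m(20)) = 334*(144 + 20²) = 334*(144 + 400) = 334*544 = 181696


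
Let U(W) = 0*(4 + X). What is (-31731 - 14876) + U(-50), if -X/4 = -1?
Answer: -46607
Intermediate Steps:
X = 4 (X = -4*(-1) = 4)
U(W) = 0 (U(W) = 0*(4 + 4) = 0*8 = 0)
(-31731 - 14876) + U(-50) = (-31731 - 14876) + 0 = -46607 + 0 = -46607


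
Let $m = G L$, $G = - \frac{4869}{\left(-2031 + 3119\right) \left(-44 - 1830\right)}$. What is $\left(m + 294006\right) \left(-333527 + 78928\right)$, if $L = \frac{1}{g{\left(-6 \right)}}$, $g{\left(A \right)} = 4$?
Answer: $- \frac{610479888353281443}{8155648} \approx -7.4854 \cdot 10^{10}$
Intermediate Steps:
$G = \frac{4869}{2038912}$ ($G = - \frac{4869}{1088 \left(-1874\right)} = - \frac{4869}{-2038912} = \left(-4869\right) \left(- \frac{1}{2038912}\right) = \frac{4869}{2038912} \approx 0.002388$)
$L = \frac{1}{4} \approx 0.25$
$m = \frac{4869}{8155648}$ ($m = \frac{4869}{2038912} \cdot \frac{1}{4} = \frac{4869}{8155648} \approx 0.00059701$)
$\left(m + 294006\right) \left(-333527 + 78928\right) = \left(\frac{4869}{8155648} + 294006\right) \left(-333527 + 78928\right) = \frac{2397809450757}{8155648} \left(-254599\right) = - \frac{610479888353281443}{8155648}$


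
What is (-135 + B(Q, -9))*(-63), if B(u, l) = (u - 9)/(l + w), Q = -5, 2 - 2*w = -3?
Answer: 108801/13 ≈ 8369.3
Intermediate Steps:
w = 5/2 (w = 1 - 1/2*(-3) = 1 + 3/2 = 5/2 ≈ 2.5000)
B(u, l) = (-9 + u)/(5/2 + l) (B(u, l) = (u - 9)/(l + 5/2) = (-9 + u)/(5/2 + l))
(-135 + B(Q, -9))*(-63) = (-135 + 2*(-9 - 5)/(5 + 2*(-9)))*(-63) = (-135 + 2*(-14)/(5 - 18))*(-63) = (-135 + 2*(-14)/(-13))*(-63) = (-135 + 2*(-1/13)*(-14))*(-63) = (-135 + 28/13)*(-63) = -1727/13*(-63) = 108801/13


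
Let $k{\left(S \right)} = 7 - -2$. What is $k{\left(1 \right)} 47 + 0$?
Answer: $423$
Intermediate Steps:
$k{\left(S \right)} = 9$ ($k{\left(S \right)} = 7 + 2 = 9$)
$k{\left(1 \right)} 47 + 0 = 9 \cdot 47 + 0 = 423 + 0 = 423$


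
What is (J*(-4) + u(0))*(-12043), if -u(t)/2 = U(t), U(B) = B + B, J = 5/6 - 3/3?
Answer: -24086/3 ≈ -8028.7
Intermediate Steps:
J = -⅙ (J = 5*(⅙) - 3*⅓ = ⅚ - 1 = -⅙ ≈ -0.16667)
U(B) = 2*B
u(t) = -4*t
(J*(-4) + u(0))*(-12043) = (-⅙*(-4) - 4*0)*(-12043) = (⅔ + 0)*(-12043) = (⅔)*(-12043) = -24086/3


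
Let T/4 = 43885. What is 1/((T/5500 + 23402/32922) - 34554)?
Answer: -4526775/156270487378 ≈ -2.8968e-5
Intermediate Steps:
T = 175540 (T = 4*43885 = 175540)
1/((T/5500 + 23402/32922) - 34554) = 1/((175540/5500 + 23402/32922) - 34554) = 1/((175540*(1/5500) + 23402*(1/32922)) - 34554) = 1/((8777/275 + 11701/16461) - 34554) = 1/(147695972/4526775 - 34554) = 1/(-156270487378/4526775) = -4526775/156270487378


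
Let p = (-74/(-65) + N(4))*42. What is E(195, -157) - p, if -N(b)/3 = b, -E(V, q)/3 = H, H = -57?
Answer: 40767/65 ≈ 627.18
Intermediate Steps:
E(V, q) = 171 (E(V, q) = -3*(-57) = 171)
N(b) = -3*b
p = -29652/65 (p = (-74/(-65) - 3*4)*42 = (-74*(-1/65) - 12)*42 = (74/65 - 12)*42 = -706/65*42 = -29652/65 ≈ -456.18)
E(195, -157) - p = 171 - 1*(-29652/65) = 171 + 29652/65 = 40767/65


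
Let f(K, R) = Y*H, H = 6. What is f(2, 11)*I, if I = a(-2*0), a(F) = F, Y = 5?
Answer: 0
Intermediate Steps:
f(K, R) = 30 (f(K, R) = 5*6 = 30)
I = 0 (I = -2*0 = 0)
f(2, 11)*I = 30*0 = 0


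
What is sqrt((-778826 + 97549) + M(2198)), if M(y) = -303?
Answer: 2*I*sqrt(170395) ≈ 825.58*I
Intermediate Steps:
sqrt((-778826 + 97549) + M(2198)) = sqrt((-778826 + 97549) - 303) = sqrt(-681277 - 303) = sqrt(-681580) = 2*I*sqrt(170395)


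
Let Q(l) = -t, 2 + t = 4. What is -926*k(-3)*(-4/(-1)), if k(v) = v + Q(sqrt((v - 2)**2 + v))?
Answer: 18520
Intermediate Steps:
t = 2 (t = -2 + 4 = 2)
Q(l) = -2 (Q(l) = -1*2 = -2)
k(v) = -2 + v (k(v) = v - 2 = -2 + v)
-926*k(-3)*(-4/(-1)) = -926*(-2 - 3)*(-4/(-1)) = -(-4630)*(-4*(-1)) = -(-4630)*4 = -926*(-20) = 18520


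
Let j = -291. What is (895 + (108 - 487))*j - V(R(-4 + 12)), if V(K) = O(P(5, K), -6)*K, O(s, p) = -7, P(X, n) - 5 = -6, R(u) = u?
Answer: -150100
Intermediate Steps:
P(X, n) = -1 (P(X, n) = 5 - 6 = -1)
V(K) = -7*K
(895 + (108 - 487))*j - V(R(-4 + 12)) = (895 + (108 - 487))*(-291) - (-7)*(-4 + 12) = (895 - 379)*(-291) - (-7)*8 = 516*(-291) - 1*(-56) = -150156 + 56 = -150100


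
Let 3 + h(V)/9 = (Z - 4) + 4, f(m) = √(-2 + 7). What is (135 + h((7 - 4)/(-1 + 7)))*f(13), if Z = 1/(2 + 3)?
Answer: 549*√5/5 ≈ 245.52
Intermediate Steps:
f(m) = √5
Z = ⅕ (Z = 1/5 = ⅕ ≈ 0.20000)
h(V) = -126/5 (h(V) = -27 + 9*((⅕ - 4) + 4) = -27 + 9*(-19/5 + 4) = -27 + 9*(⅕) = -27 + 9/5 = -126/5)
(135 + h((7 - 4)/(-1 + 7)))*f(13) = (135 - 126/5)*√5 = 549*√5/5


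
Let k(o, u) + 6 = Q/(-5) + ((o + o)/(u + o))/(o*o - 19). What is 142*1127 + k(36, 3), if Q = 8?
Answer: 13282991452/83005 ≈ 1.6003e+5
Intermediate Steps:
k(o, u) = -38/5 + 2*o/((-19 + o²)*(o + u)) (k(o, u) = -6 + (8/(-5) + ((o + o)/(u + o))/(o*o - 19)) = -6 + (8*(-⅕) + ((2*o)/(o + u))/(o² - 19)) = -6 + (-8/5 + (2*o/(o + u))/(-19 + o²)) = -6 + (-8/5 + 2*o/((-19 + o²)*(o + u))) = -38/5 + 2*o/((-19 + o²)*(o + u)))
142*1127 + k(36, 3) = 142*1127 + 2*(-19*36³ + 361*3 + 366*36 - 19*3*36²)/(5*(36³ - 19*36 - 19*3 + 3*36²)) = 160034 + 2*(-19*46656 + 1083 + 13176 - 19*3*1296)/(5*(46656 - 684 - 57 + 3*1296)) = 160034 + 2*(-886464 + 1083 + 13176 - 73872)/(5*(46656 - 684 - 57 + 3888)) = 160034 + (⅖)*(-946077)/49803 = 160034 + (⅖)*(1/49803)*(-946077) = 160034 - 630718/83005 = 13282991452/83005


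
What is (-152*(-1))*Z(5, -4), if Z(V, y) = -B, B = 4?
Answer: -608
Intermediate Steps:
Z(V, y) = -4 (Z(V, y) = -1*4 = -4)
(-152*(-1))*Z(5, -4) = -152*(-1)*(-4) = -19*(-8)*(-4) = 152*(-4) = -608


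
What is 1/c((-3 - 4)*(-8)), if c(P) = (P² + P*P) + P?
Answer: 1/6328 ≈ 0.00015803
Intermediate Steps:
c(P) = P + 2*P² (c(P) = (P² + P²) + P = 2*P² + P = P + 2*P²)
1/c((-3 - 4)*(-8)) = 1/(((-3 - 4)*(-8))*(1 + 2*((-3 - 4)*(-8)))) = 1/((-7*(-8))*(1 + 2*(-7*(-8)))) = 1/(56*(1 + 2*56)) = 1/(56*(1 + 112)) = 1/(56*113) = 1/6328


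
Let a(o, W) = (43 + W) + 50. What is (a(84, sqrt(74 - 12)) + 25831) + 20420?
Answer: 46344 + sqrt(62) ≈ 46352.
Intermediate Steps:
a(o, W) = 93 + W
(a(84, sqrt(74 - 12)) + 25831) + 20420 = ((93 + sqrt(74 - 12)) + 25831) + 20420 = ((93 + sqrt(62)) + 25831) + 20420 = (25924 + sqrt(62)) + 20420 = 46344 + sqrt(62)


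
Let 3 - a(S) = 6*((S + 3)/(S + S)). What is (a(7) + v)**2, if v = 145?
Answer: 1012036/49 ≈ 20654.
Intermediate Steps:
a(S) = 3 - 3*(3 + S)/S (a(S) = 3 - 6*(S + 3)/(S + S) = 3 - 6*(3 + S)/((2*S)) = 3 - 6*(3 + S)*(1/(2*S)) = 3 - 6*(3 + S)/(2*S) = 3 - 3*(3 + S)/S)
(a(7) + v)**2 = (-9/7 + 145)**2 = (1006/7)**2 = 1012036/49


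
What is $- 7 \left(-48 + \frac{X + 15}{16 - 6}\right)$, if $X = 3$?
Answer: $\frac{1617}{5} \approx 323.4$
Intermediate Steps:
$- 7 \left(-48 + \frac{X + 15}{16 - 6}\right) = - 7 \left(-48 + \frac{3 + 15}{16 - 6}\right) = - 7 \left(-48 + \frac{18}{10}\right) = - 7 \left(-48 + 18 \cdot \frac{1}{10}\right) = - 7 \left(-48 + \frac{9}{5}\right) = \left(-7\right) \left(- \frac{231}{5}\right) = \frac{1617}{5}$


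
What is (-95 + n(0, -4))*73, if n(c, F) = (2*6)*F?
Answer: -10439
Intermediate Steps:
n(c, F) = 12*F
(-95 + n(0, -4))*73 = (-95 + 12*(-4))*73 = (-95 - 48)*73 = -143*73 = -10439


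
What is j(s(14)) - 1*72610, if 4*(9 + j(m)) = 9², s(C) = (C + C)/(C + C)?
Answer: -290395/4 ≈ -72599.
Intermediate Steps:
s(C) = 1 (s(C) = (2*C)/((2*C)) = (2*C)*(1/(2*C)) = 1)
j(m) = 45/4 (j(m) = -9 + (¼)*9² = -9 + (¼)*81 = -9 + 81/4 = 45/4)
j(s(14)) - 1*72610 = 45/4 - 1*72610 = 45/4 - 72610 = -290395/4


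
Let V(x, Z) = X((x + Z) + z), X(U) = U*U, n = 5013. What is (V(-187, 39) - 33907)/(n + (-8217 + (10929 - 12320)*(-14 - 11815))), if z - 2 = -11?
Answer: -3086/5483645 ≈ -0.00056276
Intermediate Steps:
z = -9 (z = 2 - 11 = -9)
X(U) = U²
V(x, Z) = (-9 + Z + x)² (V(x, Z) = ((x + Z) - 9)² = ((Z + x) - 9)² = (-9 + Z + x)²)
(V(-187, 39) - 33907)/(n + (-8217 + (10929 - 12320)*(-14 - 11815))) = ((-9 + 39 - 187)² - 33907)/(5013 + (-8217 + (10929 - 12320)*(-14 - 11815))) = ((-157)² - 33907)/(5013 + (-8217 - 1391*(-11829))) = (24649 - 33907)/(5013 + (-8217 + 16454139)) = -9258/(5013 + 16445922) = -9258/16450935 = -9258*1/16450935 = -3086/5483645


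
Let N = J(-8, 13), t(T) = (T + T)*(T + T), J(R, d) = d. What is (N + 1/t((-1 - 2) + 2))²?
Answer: 2809/16 ≈ 175.56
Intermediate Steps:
t(T) = 4*T² (t(T) = (2*T)*(2*T) = 4*T²)
N = 13
(N + 1/t((-1 - 2) + 2))² = (13 + 1/(4*((-1 - 2) + 2)²))² = (13 + 1/(4*(-3 + 2)²))² = (13 + 1/(4*(-1)²))² = (13 + 1/(4*1))² = (13 + 1/4)² = (13 + ¼)² = (53/4)² = 2809/16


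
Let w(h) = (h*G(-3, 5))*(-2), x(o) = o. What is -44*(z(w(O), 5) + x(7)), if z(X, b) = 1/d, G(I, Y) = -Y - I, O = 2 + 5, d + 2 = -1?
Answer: -880/3 ≈ -293.33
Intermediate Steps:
d = -3 (d = -2 - 1 = -3)
O = 7
G(I, Y) = -I - Y
w(h) = 4*h (w(h) = (h*(-1*(-3) - 1*5))*(-2) = (h*(3 - 5))*(-2) = (h*(-2))*(-2) = -2*h*(-2) = 4*h)
z(X, b) = -1/3 (z(X, b) = 1/(-3) = -1/3)
-44*(z(w(O), 5) + x(7)) = -44*(-1/3 + 7) = -44*20/3 = -880/3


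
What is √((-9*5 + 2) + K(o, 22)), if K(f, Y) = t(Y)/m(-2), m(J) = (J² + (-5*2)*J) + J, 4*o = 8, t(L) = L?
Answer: I*√42 ≈ 6.4807*I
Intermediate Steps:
o = 2 (o = (¼)*8 = 2)
m(J) = J² - 9*J (m(J) = (J² - 10*J) + J = J² - 9*J)
K(f, Y) = Y/22 (K(f, Y) = Y/((-2*(-9 - 2))) = Y/((-2*(-11))) = Y/22)
√((-9*5 + 2) + K(o, 22)) = √((-9*5 + 2) + (1/22)*22) = √((-45 + 2) + 1) = √(-43 + 1) = √(-42) = I*√42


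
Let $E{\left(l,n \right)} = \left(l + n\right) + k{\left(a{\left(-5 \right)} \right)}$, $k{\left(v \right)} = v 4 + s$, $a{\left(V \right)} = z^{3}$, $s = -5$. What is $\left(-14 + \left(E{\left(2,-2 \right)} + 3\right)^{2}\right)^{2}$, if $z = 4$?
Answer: $4160508004$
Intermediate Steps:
$a{\left(V \right)} = 64$ ($a{\left(V \right)} = 4^{3} = 64$)
$k{\left(v \right)} = -5 + 4 v$ ($k{\left(v \right)} = v 4 - 5 = 4 v - 5 = -5 + 4 v$)
$E{\left(l,n \right)} = 251 + l + n$ ($E{\left(l,n \right)} = \left(l + n\right) + \left(-5 + 4 \cdot 64\right) = \left(l + n\right) + \left(-5 + 256\right) = \left(l + n\right) + 251 = 251 + l + n$)
$\left(-14 + \left(E{\left(2,-2 \right)} + 3\right)^{2}\right)^{2} = \left(-14 + \left(\left(251 + 2 - 2\right) + 3\right)^{2}\right)^{2} = \left(-14 + \left(251 + 3\right)^{2}\right)^{2} = \left(-14 + 254^{2}\right)^{2} = \left(-14 + 64516\right)^{2} = 64502^{2} = 4160508004$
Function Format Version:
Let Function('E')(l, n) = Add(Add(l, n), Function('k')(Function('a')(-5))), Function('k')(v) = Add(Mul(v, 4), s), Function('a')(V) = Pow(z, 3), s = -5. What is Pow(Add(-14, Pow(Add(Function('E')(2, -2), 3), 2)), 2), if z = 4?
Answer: 4160508004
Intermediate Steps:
Function('a')(V) = 64 (Function('a')(V) = Pow(4, 3) = 64)
Function('k')(v) = Add(-5, Mul(4, v)) (Function('k')(v) = Add(Mul(v, 4), -5) = Add(Mul(4, v), -5) = Add(-5, Mul(4, v)))
Function('E')(l, n) = Add(251, l, n) (Function('E')(l, n) = Add(Add(l, n), Add(-5, Mul(4, 64))) = Add(Add(l, n), Add(-5, 256)) = Add(Add(l, n), 251) = Add(251, l, n))
Pow(Add(-14, Pow(Add(Function('E')(2, -2), 3), 2)), 2) = Pow(Add(-14, Pow(Add(Add(251, 2, -2), 3), 2)), 2) = Pow(Add(-14, Pow(Add(251, 3), 2)), 2) = Pow(Add(-14, Pow(254, 2)), 2) = Pow(Add(-14, 64516), 2) = Pow(64502, 2) = 4160508004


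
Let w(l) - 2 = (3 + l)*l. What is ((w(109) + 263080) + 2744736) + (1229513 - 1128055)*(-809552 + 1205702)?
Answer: 40195606726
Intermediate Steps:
w(l) = 2 + l*(3 + l) (w(l) = 2 + (3 + l)*l = 2 + l*(3 + l))
((w(109) + 263080) + 2744736) + (1229513 - 1128055)*(-809552 + 1205702) = (((2 + 109² + 3*109) + 263080) + 2744736) + (1229513 - 1128055)*(-809552 + 1205702) = (((2 + 11881 + 327) + 263080) + 2744736) + 101458*396150 = ((12210 + 263080) + 2744736) + 40192586700 = (275290 + 2744736) + 40192586700 = 3020026 + 40192586700 = 40195606726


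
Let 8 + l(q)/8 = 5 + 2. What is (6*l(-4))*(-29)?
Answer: 1392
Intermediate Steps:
l(q) = -8 (l(q) = -64 + 8*(5 + 2) = -64 + 8*7 = -64 + 56 = -8)
(6*l(-4))*(-29) = (6*(-8))*(-29) = -48*(-29) = 1392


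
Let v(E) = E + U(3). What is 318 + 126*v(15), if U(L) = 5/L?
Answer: 2418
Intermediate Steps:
v(E) = 5/3 + E (v(E) = E + 5/3 = 5/3 + E)
318 + 126*v(15) = 318 + 126*(5/3 + 15) = 318 + 126*(50/3) = 318 + 2100 = 2418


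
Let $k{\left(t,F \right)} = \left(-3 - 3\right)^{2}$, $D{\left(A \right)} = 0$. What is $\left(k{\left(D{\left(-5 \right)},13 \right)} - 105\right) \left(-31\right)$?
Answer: $2139$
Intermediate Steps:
$k{\left(t,F \right)} = 36$ ($k{\left(t,F \right)} = \left(-6\right)^{2} = 36$)
$\left(k{\left(D{\left(-5 \right)},13 \right)} - 105\right) \left(-31\right) = \left(36 - 105\right) \left(-31\right) = \left(-69\right) \left(-31\right) = 2139$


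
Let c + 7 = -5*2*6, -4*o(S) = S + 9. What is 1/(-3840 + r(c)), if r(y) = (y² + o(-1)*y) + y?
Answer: 1/716 ≈ 0.0013966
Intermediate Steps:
o(S) = -9/4 - S/4 (o(S) = -(S + 9)/4 = -(9 + S)/4 = -9/4 - S/4)
c = -67 (c = -7 - 5*2*6 = -7 - 10*6 = -7 - 60 = -67)
r(y) = y² - y (r(y) = (y² + (-9/4 - ¼*(-1))*y) + y = (y² + (-9/4 + ¼)*y) + y = (y² - 2*y) + y = y² - y)
1/(-3840 + r(c)) = 1/(-3840 - 67*(-1 - 67)) = 1/(-3840 - 67*(-68)) = 1/(-3840 + 4556) = 1/716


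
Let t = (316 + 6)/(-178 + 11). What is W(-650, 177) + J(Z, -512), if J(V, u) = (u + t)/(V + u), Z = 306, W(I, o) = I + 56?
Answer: -10174481/17201 ≈ -591.50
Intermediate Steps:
t = -322/167 (t = 322/(-167) = 322*(-1/167) = -322/167 ≈ -1.9281)
W(I, o) = 56 + I
J(V, u) = (-322/167 + u)/(V + u) (J(V, u) = (u - 322/167)/(V + u) = (-322/167 + u)/(V + u))
W(-650, 177) + J(Z, -512) = (56 - 650) + (-322/167 - 512)/(306 - 512) = -594 - 85826/167/(-206) = -594 - 1/206*(-85826/167) = -594 + 42913/17201 = -10174481/17201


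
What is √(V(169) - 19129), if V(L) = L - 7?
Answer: I*√18967 ≈ 137.72*I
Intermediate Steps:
V(L) = -7 + L
√(V(169) - 19129) = √((-7 + 169) - 19129) = √(162 - 19129) = √(-18967) = I*√18967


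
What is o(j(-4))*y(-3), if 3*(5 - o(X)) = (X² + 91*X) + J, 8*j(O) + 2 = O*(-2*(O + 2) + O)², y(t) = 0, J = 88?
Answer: 0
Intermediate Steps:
j(O) = -¼ + O*(-4 - O)²/8 (j(O) = -¼ + (O*(-2*(O + 2) + O)²)/8 = -¼ + (O*(-2*(2 + O) + O)²)/8 = -¼ + (O*((-4 - 2*O) + O)²)/8 = -¼ + (O*(-4 - O)²)/8 = -¼ + O*(-4 - O)²/8)
o(X) = -73/3 - 91*X/3 - X²/3 (o(X) = 5 - ((X² + 91*X) + 88)/3 = 5 - (88 + X² + 91*X)/3 = 5 + (-88/3 - 91*X/3 - X²/3) = -73/3 - 91*X/3 - X²/3)
o(j(-4))*y(-3) = (-73/3 - 91*(-¼ + (⅛)*(-4)*(4 - 4)²)/3 - (-¼ + (⅛)*(-4)*(4 - 4)²)²/3)*0 = (-73/3 - 91*(-¼ + (⅛)*(-4)*0²)/3 - (-¼ + (⅛)*(-4)*0²)²/3)*0 = (-73/3 - 91*(-¼ + (⅛)*(-4)*0)/3 - (-¼ + (⅛)*(-4)*0)²/3)*0 = (-73/3 - 91*(-¼ + 0)/3 - (-¼ + 0)²/3)*0 = (-73/3 - 91/3*(-¼) - (-¼)²/3)*0 = (-73/3 + 91/12 - ⅓*1/16)*0 = (-73/3 + 91/12 - 1/48)*0 = -805/48*0 = 0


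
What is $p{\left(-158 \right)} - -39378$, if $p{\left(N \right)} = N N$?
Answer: $64342$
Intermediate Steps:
$p{\left(N \right)} = N^{2}$
$p{\left(-158 \right)} - -39378 = \left(-158\right)^{2} - -39378 = 24964 + 39378 = 64342$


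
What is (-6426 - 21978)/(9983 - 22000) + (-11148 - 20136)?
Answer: -375911424/12017 ≈ -31282.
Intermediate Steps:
(-6426 - 21978)/(9983 - 22000) + (-11148 - 20136) = -28404/(-12017) - 31284 = -28404*(-1/12017) - 31284 = 28404/12017 - 31284 = -375911424/12017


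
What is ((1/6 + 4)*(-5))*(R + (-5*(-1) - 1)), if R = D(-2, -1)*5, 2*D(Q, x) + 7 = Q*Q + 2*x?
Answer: 2125/12 ≈ 177.08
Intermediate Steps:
D(Q, x) = -7/2 + x + Q²/2 (D(Q, x) = -7/2 + (Q*Q + 2*x)/2 = -7/2 + (Q² + 2*x)/2 = -7/2 + (x + Q²/2) = -7/2 + x + Q²/2)
R = -25/2 (R = (-7/2 - 1 + (½)*(-2)²)*5 = (-7/2 - 1 + (½)*4)*5 = (-7/2 - 1 + 2)*5 = -5/2*5 = -25/2 ≈ -12.500)
((1/6 + 4)*(-5))*(R + (-5*(-1) - 1)) = ((1/6 + 4)*(-5))*(-25/2 + (-5*(-1) - 1)) = ((⅙ + 4)*(-5))*(-25/2 + (5 - 1)) = ((25/6)*(-5))*(-25/2 + 4) = -125/6*(-17/2) = 2125/12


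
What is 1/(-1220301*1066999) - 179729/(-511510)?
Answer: 234017932159753061/666016683336005490 ≈ 0.35137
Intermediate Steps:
1/(-1220301*1066999) - 179729/(-511510) = -1/1220301*1/1066999 - 179729*(-1/511510) = -1/1302059946699 + 179729/511510 = 234017932159753061/666016683336005490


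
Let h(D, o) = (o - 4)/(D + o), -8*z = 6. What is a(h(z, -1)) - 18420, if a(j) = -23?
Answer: -18443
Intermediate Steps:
z = -¾ (z = -⅛*6 = -¾ ≈ -0.75000)
h(D, o) = (-4 + o)/(D + o)
a(h(z, -1)) - 18420 = -23 - 18420 = -18443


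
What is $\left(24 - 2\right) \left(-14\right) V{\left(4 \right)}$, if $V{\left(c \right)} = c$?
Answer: $-1232$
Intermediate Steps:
$\left(24 - 2\right) \left(-14\right) V{\left(4 \right)} = \left(24 - 2\right) \left(-14\right) 4 = 22 \left(-14\right) 4 = \left(-308\right) 4 = -1232$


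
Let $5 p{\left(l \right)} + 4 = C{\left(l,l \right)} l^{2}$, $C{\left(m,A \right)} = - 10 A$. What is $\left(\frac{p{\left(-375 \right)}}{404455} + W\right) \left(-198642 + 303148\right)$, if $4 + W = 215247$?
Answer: $\frac{45544538471458926}{2022275} \approx 2.2521 \cdot 10^{10}$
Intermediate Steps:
$W = 215243$ ($W = -4 + 215247 = 215243$)
$p{\left(l \right)} = - \frac{4}{5} - 2 l^{3}$ ($p{\left(l \right)} = - \frac{4}{5} + \frac{- 10 l l^{2}}{5} = - \frac{4}{5} + \frac{\left(-10\right) l^{3}}{5} = - \frac{4}{5} - 2 l^{3}$)
$\left(\frac{p{\left(-375 \right)}}{404455} + W\right) \left(-198642 + 303148\right) = \left(\frac{- \frac{4}{5} - 2 \left(-375\right)^{3}}{404455} + 215243\right) \left(-198642 + 303148\right) = \left(\left(- \frac{4}{5} - -105468750\right) \frac{1}{404455} + 215243\right) 104506 = \left(\left(- \frac{4}{5} + 105468750\right) \frac{1}{404455} + 215243\right) 104506 = \left(\frac{527343746}{5} \cdot \frac{1}{404455} + 215243\right) 104506 = \left(\frac{527343746}{2022275} + 215243\right) 104506 = \frac{435807881571}{2022275} \cdot 104506 = \frac{45544538471458926}{2022275}$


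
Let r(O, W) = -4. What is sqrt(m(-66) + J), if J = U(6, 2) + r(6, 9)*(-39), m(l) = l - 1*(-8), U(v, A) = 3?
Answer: sqrt(101) ≈ 10.050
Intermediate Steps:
m(l) = 8 + l (m(l) = l + 8 = 8 + l)
J = 159 (J = 3 - 4*(-39) = 3 + 156 = 159)
sqrt(m(-66) + J) = sqrt((8 - 66) + 159) = sqrt(-58 + 159) = sqrt(101)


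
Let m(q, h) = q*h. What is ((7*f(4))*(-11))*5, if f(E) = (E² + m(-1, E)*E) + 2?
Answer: -770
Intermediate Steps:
m(q, h) = h*q
f(E) = 2 (f(E) = (E² + (E*(-1))*E) + 2 = (E² + (-E)*E) + 2 = (E² - E²) + 2 = 0 + 2 = 2)
((7*f(4))*(-11))*5 = ((7*2)*(-11))*5 = (14*(-11))*5 = -154*5 = -770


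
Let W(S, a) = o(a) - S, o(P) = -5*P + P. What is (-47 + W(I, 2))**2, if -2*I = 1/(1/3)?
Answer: 11449/4 ≈ 2862.3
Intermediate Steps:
I = -3/2 (I = -1/(2*(1/3)) = -1/(2*1/3) = -1/2*3 = -3/2 ≈ -1.5000)
o(P) = -4*P
W(S, a) = -S - 4*a (W(S, a) = -4*a - S = -S - 4*a)
(-47 + W(I, 2))**2 = (-47 + (-1*(-3/2) - 4*2))**2 = (-47 + (3/2 - 8))**2 = (-47 - 13/2)**2 = (-107/2)**2 = 11449/4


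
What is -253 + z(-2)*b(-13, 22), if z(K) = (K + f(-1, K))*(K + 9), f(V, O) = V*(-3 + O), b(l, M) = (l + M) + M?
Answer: 398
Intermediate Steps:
b(l, M) = l + 2*M (b(l, M) = (M + l) + M = l + 2*M)
z(K) = 27 + 3*K (z(K) = (K - (-3 + K))*(K + 9) = (K + (3 - K))*(9 + K) = 3*(9 + K) = 27 + 3*K)
-253 + z(-2)*b(-13, 22) = -253 + (27 + 3*(-2))*(-13 + 2*22) = -253 + (27 - 6)*(-13 + 44) = -253 + 21*31 = -253 + 651 = 398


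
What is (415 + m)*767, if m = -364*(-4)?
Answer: 1435057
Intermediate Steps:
m = 1456
(415 + m)*767 = (415 + 1456)*767 = 1871*767 = 1435057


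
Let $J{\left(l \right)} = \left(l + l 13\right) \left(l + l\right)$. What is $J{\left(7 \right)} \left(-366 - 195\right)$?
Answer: $-769692$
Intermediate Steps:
$J{\left(l \right)} = 28 l^{2}$ ($J{\left(l \right)} = \left(l + 13 l\right) 2 l = 14 l 2 l = 28 l^{2}$)
$J{\left(7 \right)} \left(-366 - 195\right) = 28 \cdot 7^{2} \left(-366 - 195\right) = 28 \cdot 49 \left(-561\right) = 1372 \left(-561\right) = -769692$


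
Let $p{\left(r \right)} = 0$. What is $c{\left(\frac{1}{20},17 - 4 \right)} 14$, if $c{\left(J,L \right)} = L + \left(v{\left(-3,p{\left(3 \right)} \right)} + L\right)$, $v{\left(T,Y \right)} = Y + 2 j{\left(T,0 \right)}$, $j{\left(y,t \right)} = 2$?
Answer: $420$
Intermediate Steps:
$v{\left(T,Y \right)} = 4 + Y$ ($v{\left(T,Y \right)} = Y + 2 \cdot 2 = Y + 4 = 4 + Y$)
$c{\left(J,L \right)} = 4 + 2 L$ ($c{\left(J,L \right)} = L + \left(\left(4 + 0\right) + L\right) = L + \left(4 + L\right) = 4 + 2 L$)
$c{\left(\frac{1}{20},17 - 4 \right)} 14 = \left(4 + 2 \left(17 - 4\right)\right) 14 = \left(4 + 2 \cdot 13\right) 14 = \left(4 + 26\right) 14 = 30 \cdot 14 = 420$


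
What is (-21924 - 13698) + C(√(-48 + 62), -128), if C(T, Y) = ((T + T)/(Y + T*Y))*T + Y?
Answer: -14871993/416 - 7*√14/416 ≈ -35750.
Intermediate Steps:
C(T, Y) = Y + 2*T²/(Y + T*Y) (C(T, Y) = ((2*T)/(Y + T*Y))*T + Y = (2*T/(Y + T*Y))*T + Y = 2*T²/(Y + T*Y) + Y = Y + 2*T²/(Y + T*Y))
(-21924 - 13698) + C(√(-48 + 62), -128) = (-21924 - 13698) + ((-128)² + 2*(√(-48 + 62))² + √(-48 + 62)*(-128)²)/((-128)*(1 + √(-48 + 62))) = -35622 - (16384 + 2*(√14)² + √14*16384)/(128*(1 + √14)) = -35622 - (16384 + 2*14 + 16384*√14)/(128*(1 + √14)) = -35622 - (16384 + 28 + 16384*√14)/(128*(1 + √14)) = -35622 - (16412 + 16384*√14)/(128*(1 + √14))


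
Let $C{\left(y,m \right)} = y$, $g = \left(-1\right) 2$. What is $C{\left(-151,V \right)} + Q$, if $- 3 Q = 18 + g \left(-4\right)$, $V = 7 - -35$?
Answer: $- \frac{479}{3} \approx -159.67$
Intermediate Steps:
$g = -2$
$V = 42$ ($V = 7 + 35 = 42$)
$Q = - \frac{26}{3}$ ($Q = - \frac{18 - -8}{3} = - \frac{18 + 8}{3} = \left(- \frac{1}{3}\right) 26 = - \frac{26}{3} \approx -8.6667$)
$C{\left(-151,V \right)} + Q = -151 - \frac{26}{3} = - \frac{479}{3}$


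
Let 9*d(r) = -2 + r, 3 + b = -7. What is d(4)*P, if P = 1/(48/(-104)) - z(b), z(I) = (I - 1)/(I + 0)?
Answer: -98/135 ≈ -0.72593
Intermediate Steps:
b = -10 (b = -3 - 7 = -10)
d(r) = -2/9 + r/9 (d(r) = (-2 + r)/9 = -2/9 + r/9)
z(I) = (-1 + I)/I
P = -49/15 (P = 1/(48/(-104)) - (-1 - 10)/(-10) = 1/(48*(-1/104)) - (-1)*(-11)/10 = 1/(-6/13) - 1*11/10 = -13/6 - 11/10 = -49/15 ≈ -3.2667)
d(4)*P = (-2/9 + (1/9)*4)*(-49/15) = (-2/9 + 4/9)*(-49/15) = (2/9)*(-49/15) = -98/135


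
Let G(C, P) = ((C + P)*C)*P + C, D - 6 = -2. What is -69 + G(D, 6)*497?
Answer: 121199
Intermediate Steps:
D = 4 (D = 6 - 2 = 4)
G(C, P) = C + C*P*(C + P) (G(C, P) = (C*(C + P))*P + C = C*P*(C + P) + C = C + C*P*(C + P))
-69 + G(D, 6)*497 = -69 + (4*(1 + 6² + 4*6))*497 = -69 + (4*(1 + 36 + 24))*497 = -69 + (4*61)*497 = -69 + 244*497 = -69 + 121268 = 121199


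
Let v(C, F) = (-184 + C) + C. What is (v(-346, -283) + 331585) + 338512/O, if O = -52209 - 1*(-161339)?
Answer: 18045305841/54565 ≈ 3.3071e+5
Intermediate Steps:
v(C, F) = -184 + 2*C
O = 109130 (O = -52209 + 161339 = 109130)
(v(-346, -283) + 331585) + 338512/O = ((-184 + 2*(-346)) + 331585) + 338512/109130 = ((-184 - 692) + 331585) + 338512*(1/109130) = (-876 + 331585) + 169256/54565 = 330709 + 169256/54565 = 18045305841/54565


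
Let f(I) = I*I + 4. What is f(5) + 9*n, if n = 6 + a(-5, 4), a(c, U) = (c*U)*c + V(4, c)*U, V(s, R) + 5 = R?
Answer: 623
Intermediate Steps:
V(s, R) = -5 + R
a(c, U) = U*c² + U*(-5 + c) (a(c, U) = (c*U)*c + (-5 + c)*U = (U*c)*c + U*(-5 + c) = U*c² + U*(-5 + c))
f(I) = 4 + I² (f(I) = I² + 4 = 4 + I²)
n = 66 (n = 6 + 4*(-5 - 5 + (-5)²) = 6 + 4*(-5 - 5 + 25) = 6 + 4*15 = 6 + 60 = 66)
f(5) + 9*n = (4 + 5²) + 9*66 = (4 + 25) + 594 = 29 + 594 = 623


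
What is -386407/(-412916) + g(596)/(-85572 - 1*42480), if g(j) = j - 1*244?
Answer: 1761958669/1888382844 ≈ 0.93305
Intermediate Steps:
g(j) = -244 + j (g(j) = j - 244 = -244 + j)
-386407/(-412916) + g(596)/(-85572 - 1*42480) = -386407/(-412916) + (-244 + 596)/(-85572 - 1*42480) = -386407*(-1/412916) + 352/(-85572 - 42480) = 55201/58988 + 352/(-128052) = 55201/58988 + 352*(-1/128052) = 55201/58988 - 88/32013 = 1761958669/1888382844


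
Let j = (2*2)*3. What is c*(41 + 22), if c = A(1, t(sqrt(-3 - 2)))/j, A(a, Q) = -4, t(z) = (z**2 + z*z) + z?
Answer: -21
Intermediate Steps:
t(z) = z + 2*z**2 (t(z) = (z**2 + z**2) + z = 2*z**2 + z = z + 2*z**2)
j = 12 (j = 4*3 = 12)
c = -1/3 (c = -4/12 = -4*1/12 = -1/3 ≈ -0.33333)
c*(41 + 22) = -(41 + 22)/3 = -1/3*63 = -21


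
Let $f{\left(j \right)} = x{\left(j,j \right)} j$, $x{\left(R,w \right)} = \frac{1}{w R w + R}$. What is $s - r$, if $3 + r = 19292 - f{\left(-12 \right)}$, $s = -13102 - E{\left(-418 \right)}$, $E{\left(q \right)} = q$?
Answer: $- \frac{4636084}{145} \approx -31973.0$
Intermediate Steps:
$x{\left(R,w \right)} = \frac{1}{R + R w^{2}}$ ($x{\left(R,w \right)} = \frac{1}{R w w + R} = \frac{1}{R w^{2} + R} = \frac{1}{R + R w^{2}}$)
$s = -12684$ ($s = -13102 - -418 = -13102 + 418 = -12684$)
$f{\left(j \right)} = \frac{1}{1 + j^{2}}$ ($f{\left(j \right)} = \frac{1}{j \left(1 + j^{2}\right)} j = \frac{1}{1 + j^{2}}$)
$r = \frac{2796904}{145}$ ($r = -3 + \left(19292 - \frac{1}{1 + \left(-12\right)^{2}}\right) = -3 + \left(19292 - \frac{1}{1 + 144}\right) = -3 + \left(19292 - \frac{1}{145}\right) = -3 + \frac{2797339}{145} = \frac{2796904}{145} \approx 19289.0$)
$s - r = -12684 - \frac{2796904}{145} = - \frac{4636084}{145}$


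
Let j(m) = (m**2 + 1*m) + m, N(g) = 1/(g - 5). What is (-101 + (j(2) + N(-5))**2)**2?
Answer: 14891881/10000 ≈ 1489.2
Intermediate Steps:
N(g) = 1/(-5 + g)
j(m) = m**2 + 2*m (j(m) = (m**2 + m) + m = (m + m**2) + m = m**2 + 2*m)
(-101 + (j(2) + N(-5))**2)**2 = (-101 + (2*(2 + 2) + 1/(-5 - 5))**2)**2 = (-101 + (2*4 + 1/(-10))**2)**2 = (-101 + (8 - 1/10)**2)**2 = (-101 + (79/10)**2)**2 = (-101 + 6241/100)**2 = (-3859/100)**2 = 14891881/10000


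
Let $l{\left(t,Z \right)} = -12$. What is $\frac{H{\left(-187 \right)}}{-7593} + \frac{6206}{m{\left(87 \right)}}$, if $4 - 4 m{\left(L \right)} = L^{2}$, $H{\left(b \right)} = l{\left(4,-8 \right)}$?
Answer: $- \frac{62799284}{19147015} \approx -3.2798$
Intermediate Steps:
$H{\left(b \right)} = -12$
$m{\left(L \right)} = 1 - \frac{L^{2}}{4}$
$\frac{H{\left(-187 \right)}}{-7593} + \frac{6206}{m{\left(87 \right)}} = - \frac{12}{-7593} + \frac{6206}{1 - \frac{87^{2}}{4}} = \left(-12\right) \left(- \frac{1}{7593}\right) + \frac{6206}{1 - \frac{7569}{4}} = \frac{4}{2531} + \frac{6206}{1 - \frac{7569}{4}} = \frac{4}{2531} + \frac{6206}{- \frac{7565}{4}} = \frac{4}{2531} + 6206 \left(- \frac{4}{7565}\right) = \frac{4}{2531} - \frac{24824}{7565} = - \frac{62799284}{19147015}$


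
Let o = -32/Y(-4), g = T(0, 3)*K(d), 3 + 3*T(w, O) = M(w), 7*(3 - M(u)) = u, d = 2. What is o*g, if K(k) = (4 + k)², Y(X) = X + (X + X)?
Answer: 0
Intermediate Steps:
M(u) = 3 - u/7
T(w, O) = -w/21 (T(w, O) = -1 + (3 - w/7)/3 = -1 + (1 - w/21) = -w/21)
Y(X) = 3*X (Y(X) = X + 2*X = 3*X)
g = 0 (g = (-1/21*0)*(4 + 2)² = 0*6² = 0*36 = 0)
o = 8/3 (o = -32/(3*(-4)) = -32/(-12) = -32*(-1/12) = 8/3 ≈ 2.6667)
o*g = (8/3)*0 = 0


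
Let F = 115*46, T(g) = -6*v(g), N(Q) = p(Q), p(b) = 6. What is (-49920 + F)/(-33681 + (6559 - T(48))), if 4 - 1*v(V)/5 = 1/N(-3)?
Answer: 44630/27007 ≈ 1.6525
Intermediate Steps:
N(Q) = 6
v(V) = 115/6 (v(V) = 20 - 5/6 = 20 - 5*⅙ = 20 - ⅚ = 115/6)
T(g) = -115 (T(g) = -6*115/6 = -115)
F = 5290
(-49920 + F)/(-33681 + (6559 - T(48))) = (-49920 + 5290)/(-33681 + (6559 - 1*(-115))) = -44630/(-33681 + (6559 + 115)) = -44630/(-33681 + 6674) = -44630/(-27007) = -44630*(-1/27007) = 44630/27007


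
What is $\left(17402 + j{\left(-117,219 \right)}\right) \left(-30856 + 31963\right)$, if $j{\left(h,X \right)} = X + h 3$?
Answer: $19117890$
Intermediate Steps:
$j{\left(h,X \right)} = X + 3 h$
$\left(17402 + j{\left(-117,219 \right)}\right) \left(-30856 + 31963\right) = \left(17402 + \left(219 + 3 \left(-117\right)\right)\right) \left(-30856 + 31963\right) = \left(17402 + \left(219 - 351\right)\right) 1107 = \left(17402 - 132\right) 1107 = 17270 \cdot 1107 = 19117890$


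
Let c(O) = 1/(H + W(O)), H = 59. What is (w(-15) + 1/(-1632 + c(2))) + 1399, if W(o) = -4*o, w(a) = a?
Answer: 115191653/83231 ≈ 1384.0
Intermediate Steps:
c(O) = 1/(59 - 4*O)
(w(-15) + 1/(-1632 + c(2))) + 1399 = (-15 + 1/(-1632 - 1/(-59 + 4*2))) + 1399 = (-15 + 1/(-1632 - 1/(-59 + 8))) + 1399 = (-15 + 1/(-1632 - 1/(-51))) + 1399 = (-15 + 1/(-1632 - 1*(-1/51))) + 1399 = (-15 + 1/(-1632 + 1/51)) + 1399 = (-15 + 1/(-83231/51)) + 1399 = (-15 - 51/83231) + 1399 = -1248516/83231 + 1399 = 115191653/83231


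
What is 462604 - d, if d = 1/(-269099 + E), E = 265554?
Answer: 1639931181/3545 ≈ 4.6260e+5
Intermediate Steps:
d = -1/3545 (d = 1/(-269099 + 265554) = 1/(-3545) = -1/3545 ≈ -0.00028209)
462604 - d = 462604 - 1*(-1/3545) = 462604 + 1/3545 = 1639931181/3545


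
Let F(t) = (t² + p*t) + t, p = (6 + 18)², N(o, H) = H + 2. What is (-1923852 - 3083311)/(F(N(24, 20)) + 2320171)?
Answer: -5007163/2333349 ≈ -2.1459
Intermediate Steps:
N(o, H) = 2 + H
p = 576 (p = 24² = 576)
F(t) = t² + 577*t (F(t) = (t² + 576*t) + t = t² + 577*t)
(-1923852 - 3083311)/(F(N(24, 20)) + 2320171) = (-1923852 - 3083311)/((2 + 20)*(577 + (2 + 20)) + 2320171) = -5007163/(22*(577 + 22) + 2320171) = -5007163/(22*599 + 2320171) = -5007163/(13178 + 2320171) = -5007163/2333349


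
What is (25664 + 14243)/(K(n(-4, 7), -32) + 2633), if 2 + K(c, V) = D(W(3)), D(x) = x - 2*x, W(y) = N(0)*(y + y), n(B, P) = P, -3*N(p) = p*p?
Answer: 39907/2631 ≈ 15.168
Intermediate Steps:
N(p) = -p**2/3 (N(p) = -p*p/3 = -p**2/3)
W(y) = 0 (W(y) = (-1/3*0**2)*(y + y) = (-1/3*0)*(2*y) = 0*(2*y) = 0)
D(x) = -x
K(c, V) = -2 (K(c, V) = -2 - 1*0 = -2 + 0 = -2)
(25664 + 14243)/(K(n(-4, 7), -32) + 2633) = (25664 + 14243)/(-2 + 2633) = 39907/2631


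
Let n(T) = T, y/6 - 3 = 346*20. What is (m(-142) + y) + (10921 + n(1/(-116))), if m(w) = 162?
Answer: 6104035/116 ≈ 52621.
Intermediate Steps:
y = 41538 (y = 18 + 6*(346*20) = 18 + 6*6920 = 18 + 41520 = 41538)
(m(-142) + y) + (10921 + n(1/(-116))) = (162 + 41538) + (10921 + 1/(-116)) = 41700 + (10921 - 1/116) = 41700 + 1266835/116 = 6104035/116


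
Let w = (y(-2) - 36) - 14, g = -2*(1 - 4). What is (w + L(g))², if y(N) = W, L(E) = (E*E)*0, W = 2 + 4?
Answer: 1936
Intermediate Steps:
g = 6 (g = -2*(-3) = 6)
W = 6
L(E) = 0 (L(E) = E²*0 = 0)
y(N) = 6
w = -44 (w = (6 - 36) - 14 = -30 - 14 = -44)
(w + L(g))² = (-44 + 0)² = (-44)² = 1936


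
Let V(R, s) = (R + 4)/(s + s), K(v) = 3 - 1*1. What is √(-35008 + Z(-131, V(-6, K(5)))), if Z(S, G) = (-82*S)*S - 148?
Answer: 3*I*√160262 ≈ 1201.0*I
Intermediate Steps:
K(v) = 2 (K(v) = 3 - 1 = 2)
V(R, s) = (4 + R)/(2*s) (V(R, s) = (4 + R)/((2*s)) = (4 + R)*(1/(2*s)) = (4 + R)/(2*s))
Z(S, G) = -148 - 82*S² (Z(S, G) = -82*S² - 148 = -148 - 82*S²)
√(-35008 + Z(-131, V(-6, K(5)))) = √(-35008 + (-148 - 82*(-131)²)) = √(-35008 + (-148 - 82*17161)) = √(-35008 + (-148 - 1407202)) = √(-35008 - 1407350) = √(-1442358) = 3*I*√160262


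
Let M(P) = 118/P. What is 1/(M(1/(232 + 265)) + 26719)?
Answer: 1/85365 ≈ 1.1714e-5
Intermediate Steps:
1/(M(1/(232 + 265)) + 26719) = 1/(118/(1/(232 + 265)) + 26719) = 1/(118/(1/497) + 26719) = 1/(118*497 + 26719) = 1/(58646 + 26719) = 1/85365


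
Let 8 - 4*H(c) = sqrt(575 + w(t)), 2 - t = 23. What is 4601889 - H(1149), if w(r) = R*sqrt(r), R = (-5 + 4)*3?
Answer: 4601887 + sqrt(575 - 3*I*sqrt(21))/4 ≈ 4.6019e+6 - 0.07166*I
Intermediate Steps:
t = -21 (t = 2 - 1*23 = 2 - 23 = -21)
R = -3 (R = -1*3 = -3)
w(r) = -3*sqrt(r)
H(c) = 2 - sqrt(575 - 3*I*sqrt(21))/4
4601889 - H(1149) = 4601889 - (2 - sqrt(575 - 3*I*sqrt(21))/4) = 4601889 + (-2 + sqrt(575 - 3*I*sqrt(21))/4) = 4601887 + sqrt(575 - 3*I*sqrt(21))/4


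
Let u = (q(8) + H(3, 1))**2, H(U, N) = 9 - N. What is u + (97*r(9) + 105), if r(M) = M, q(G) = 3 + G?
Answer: 1339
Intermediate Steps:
u = 361 (u = ((3 + 8) + (9 - 1*1))**2 = (11 + (9 - 1))**2 = (11 + 8)**2 = 19**2 = 361)
u + (97*r(9) + 105) = 361 + (97*9 + 105) = 361 + (873 + 105) = 361 + 978 = 1339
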